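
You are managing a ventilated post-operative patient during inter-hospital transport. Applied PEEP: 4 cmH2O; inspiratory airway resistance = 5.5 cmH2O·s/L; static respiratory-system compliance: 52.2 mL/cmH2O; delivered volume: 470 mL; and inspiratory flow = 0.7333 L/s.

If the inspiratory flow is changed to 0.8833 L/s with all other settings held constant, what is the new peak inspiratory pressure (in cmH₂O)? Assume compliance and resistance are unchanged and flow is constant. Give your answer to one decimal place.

PIP = Vt/C + R·V̇ + PEEP (constant-flow equation of motion).
Only the resistive term changes: ΔPIP = R × ΔV̇ = 5.5 × (0.8833 − 0.7333) = 5.5 × 0.15 = 0.825 cmH2O.
Original PIP = 470/52.2 + 5.5×0.7333 + 4 = 17.037 cmH2O; new PIP = 17.037 + (0.825) = 17.862 cmH2O.

17.9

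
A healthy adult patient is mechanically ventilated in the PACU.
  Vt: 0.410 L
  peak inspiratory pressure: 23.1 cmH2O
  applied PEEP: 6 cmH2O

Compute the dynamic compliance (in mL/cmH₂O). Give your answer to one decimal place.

24.0

Dynamic compliance = Vt / (PIP − PEEP) = 410 / (23.1 − 6) = 410 / 17.1 = 23.977 mL/cmH2O.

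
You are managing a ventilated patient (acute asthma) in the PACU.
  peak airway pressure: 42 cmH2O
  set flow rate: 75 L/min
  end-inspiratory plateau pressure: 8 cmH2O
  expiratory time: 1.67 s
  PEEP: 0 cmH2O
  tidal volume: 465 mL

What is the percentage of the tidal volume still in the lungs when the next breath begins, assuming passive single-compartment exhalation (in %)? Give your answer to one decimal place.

Flow: 75 L/min ÷ 60 = 1.25 L/s.
R = (PIP − Pplat)/V̇ = (42 − 8) / 1.25 = 34.0/1.25 = 27.2 cmH2O·s/L.
C = Vt/(Pplat − PEEP) = 465.0 / (8 − 0) = 465.0/8.0 = 58.125 mL/cmH2O.
τ = R × C = 27.2 × 0.05813 L/cmH2O = 1.581 s.
Fraction remaining at end-expiration = e^(−Te/τ) = e^(−1.67/1.581) = 0.3477 → 34.77%.

34.8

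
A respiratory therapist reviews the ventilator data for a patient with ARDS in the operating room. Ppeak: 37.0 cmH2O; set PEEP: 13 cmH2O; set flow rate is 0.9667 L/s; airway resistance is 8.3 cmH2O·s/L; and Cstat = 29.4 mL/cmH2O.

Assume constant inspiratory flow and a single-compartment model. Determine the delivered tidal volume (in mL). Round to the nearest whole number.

470

Equation of motion (constant flow): PIP = Vt/C + R·V̇ + PEEP.
Vt/C = PIP − R·V̇ − PEEP = 37.0 − 8.024 − 13 = 15.976 cmH2O.
Vt = C × 15.976 = 29.4 × 15.976 = 469.69 mL.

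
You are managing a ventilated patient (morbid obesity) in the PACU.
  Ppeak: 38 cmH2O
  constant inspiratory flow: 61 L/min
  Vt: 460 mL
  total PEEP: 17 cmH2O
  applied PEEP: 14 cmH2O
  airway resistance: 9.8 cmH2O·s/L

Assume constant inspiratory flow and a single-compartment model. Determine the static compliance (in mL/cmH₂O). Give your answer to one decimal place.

Flow: 61 L/min ÷ 60 = 1.0167 L/s.
Total PEEP = 17 cmH2O (set 14 + intrinsic 3); this is the baseline alveolar pressure.
Equation of motion (constant flow): PIP = Vt/C + R·V̇ + PEEP.
Vt/C = PIP − R·V̇ − PEEP = 38 − 9.8×1.0167 − 17 = 38 − 9.964 − 17 = 11.036 cmH2O.
C = Vt / 11.036 = 460 / 11.036 = 41.682 mL/cmH2O.

41.7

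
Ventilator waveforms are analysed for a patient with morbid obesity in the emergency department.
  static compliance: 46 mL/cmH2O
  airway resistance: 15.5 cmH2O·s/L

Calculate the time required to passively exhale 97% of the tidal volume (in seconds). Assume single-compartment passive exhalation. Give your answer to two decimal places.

τ = R × C = 15.5 × 46 mL/cmH2O = 15.5 × 0.046 L/cmH2O = 0.713 s.
Exhaled fraction f = 1 − e^(−t/τ) → t = −τ·ln(1 − f) = −0.713·ln(0.03) = 2.5 s.

2.50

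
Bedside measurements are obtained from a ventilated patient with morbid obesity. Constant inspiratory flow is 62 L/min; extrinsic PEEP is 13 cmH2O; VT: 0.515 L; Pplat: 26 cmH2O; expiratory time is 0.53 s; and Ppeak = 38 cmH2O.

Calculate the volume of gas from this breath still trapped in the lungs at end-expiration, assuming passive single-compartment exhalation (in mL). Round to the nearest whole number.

Flow: 62 L/min ÷ 60 = 1.0333 L/s.
R = (PIP − Pplat)/V̇ = (38 − 26) / 1.0333 = 12.0/1.0333 = 11.613 cmH2O·s/L.
C = Vt/(Pplat − PEEP) = 515.0 / (26 − 13) = 515.0/13.0 = 39.615 mL/cmH2O.
τ = R × C = 11.613 × 0.03962 L/cmH2O = 0.4601 s.
Fraction remaining = e^(−Te/τ) = e^(−0.53/0.4601) = 0.316.
Trapped volume = 515.0 × 0.316 = 162.74 mL.

163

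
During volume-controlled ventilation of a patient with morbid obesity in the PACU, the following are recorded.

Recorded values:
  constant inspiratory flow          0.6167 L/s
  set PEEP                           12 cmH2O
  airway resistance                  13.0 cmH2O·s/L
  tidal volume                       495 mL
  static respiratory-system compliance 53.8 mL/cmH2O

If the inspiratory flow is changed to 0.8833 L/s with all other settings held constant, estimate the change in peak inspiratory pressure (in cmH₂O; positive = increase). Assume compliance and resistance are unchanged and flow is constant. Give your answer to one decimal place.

PIP = Vt/C + R·V̇ + PEEP (constant-flow equation of motion).
Only the resistive term changes: ΔPIP = R × ΔV̇ = 13.0 × (0.8833 − 0.6167) = 13.0 × 0.2666 = 3.466 cmH2O.

3.5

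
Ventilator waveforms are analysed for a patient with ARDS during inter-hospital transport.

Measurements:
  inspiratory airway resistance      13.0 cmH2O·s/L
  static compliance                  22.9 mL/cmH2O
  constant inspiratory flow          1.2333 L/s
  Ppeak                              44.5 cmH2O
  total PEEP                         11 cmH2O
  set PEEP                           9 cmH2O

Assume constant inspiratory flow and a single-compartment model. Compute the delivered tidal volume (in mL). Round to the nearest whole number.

400

Total PEEP = 11 cmH2O (set 9 + intrinsic 2); this is the baseline alveolar pressure.
Equation of motion (constant flow): PIP = Vt/C + R·V̇ + PEEP.
Vt/C = PIP − R·V̇ − PEEP = 44.5 − 16.033 − 11 = 17.467 cmH2O.
Vt = C × 17.467 = 22.9 × 17.467 = 399.99 mL.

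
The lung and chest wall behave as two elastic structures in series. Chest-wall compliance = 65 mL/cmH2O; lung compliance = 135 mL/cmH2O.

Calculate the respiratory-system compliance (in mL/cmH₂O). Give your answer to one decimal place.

43.9

Lung and chest wall are elastances in series: 1/Crs = 1/CL + 1/Ccw.
1/Crs = 1/135 + 1/65 = 0.02279.
Crs = 43.879 mL/cmH2O.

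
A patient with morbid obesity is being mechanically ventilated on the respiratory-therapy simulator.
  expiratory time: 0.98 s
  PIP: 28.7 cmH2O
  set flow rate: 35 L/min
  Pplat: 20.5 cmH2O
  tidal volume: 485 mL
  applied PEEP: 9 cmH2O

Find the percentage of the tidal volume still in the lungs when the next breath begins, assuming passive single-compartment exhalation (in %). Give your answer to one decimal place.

19.1

Flow: 35 L/min ÷ 60 = 0.5833 L/s.
R = (PIP − Pplat)/V̇ = (28.7 − 20.5) / 0.5833 = 8.2/0.5833 = 14.058 cmH2O·s/L.
C = Vt/(Pplat − PEEP) = 485.0 / (20.5 − 9) = 485.0/11.5 = 42.174 mL/cmH2O.
τ = R × C = 14.058 × 0.04217 L/cmH2O = 0.5928 s.
Fraction remaining at end-expiration = e^(−Te/τ) = e^(−0.98/0.5928) = 0.1914 → 19.14%.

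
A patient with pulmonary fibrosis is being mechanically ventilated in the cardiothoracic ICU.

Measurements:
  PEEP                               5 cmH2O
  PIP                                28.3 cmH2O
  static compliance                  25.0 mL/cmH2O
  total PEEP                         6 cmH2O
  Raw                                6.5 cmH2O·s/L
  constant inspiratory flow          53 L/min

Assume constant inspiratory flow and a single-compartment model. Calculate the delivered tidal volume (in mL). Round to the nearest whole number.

Flow: 53 L/min ÷ 60 = 0.8833 L/s.
Total PEEP = 6 cmH2O (set 5 + intrinsic 1); this is the baseline alveolar pressure.
Equation of motion (constant flow): PIP = Vt/C + R·V̇ + PEEP.
Vt/C = PIP − R·V̇ − PEEP = 28.3 − 5.741 − 6 = 16.559 cmH2O.
Vt = C × 16.559 = 25.0 × 16.559 = 413.98 mL.

414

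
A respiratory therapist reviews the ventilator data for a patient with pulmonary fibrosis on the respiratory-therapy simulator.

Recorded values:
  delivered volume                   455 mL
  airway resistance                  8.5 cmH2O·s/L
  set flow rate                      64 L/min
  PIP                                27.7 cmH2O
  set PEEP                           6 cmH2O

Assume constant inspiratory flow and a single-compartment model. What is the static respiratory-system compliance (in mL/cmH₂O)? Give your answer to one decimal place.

Flow: 64 L/min ÷ 60 = 1.0667 L/s.
Equation of motion (constant flow): PIP = Vt/C + R·V̇ + PEEP.
Vt/C = PIP − R·V̇ − PEEP = 27.7 − 8.5×1.0667 − 6 = 27.7 − 9.067 − 6 = 12.633 cmH2O.
C = Vt / 12.633 = 455 / 12.633 = 36.017 mL/cmH2O.

36.0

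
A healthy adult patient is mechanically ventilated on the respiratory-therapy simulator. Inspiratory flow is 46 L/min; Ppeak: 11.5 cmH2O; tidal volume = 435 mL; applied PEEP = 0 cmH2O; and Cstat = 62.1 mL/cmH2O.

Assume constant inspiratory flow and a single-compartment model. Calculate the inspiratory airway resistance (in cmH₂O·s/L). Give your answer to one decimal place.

5.9

Flow: 46 L/min ÷ 60 = 0.7667 L/s.
Equation of motion (constant flow): PIP = Vt/C + R·V̇ + PEEP.
R·V̇ = PIP − Vt/C − PEEP = 11.5 − 435/62.1 − 0 = 11.5 − 7.005 − 0 = 4.495 cmH2O.
R = 4.495 / 0.7667 = 5.863 cmH2O·s/L.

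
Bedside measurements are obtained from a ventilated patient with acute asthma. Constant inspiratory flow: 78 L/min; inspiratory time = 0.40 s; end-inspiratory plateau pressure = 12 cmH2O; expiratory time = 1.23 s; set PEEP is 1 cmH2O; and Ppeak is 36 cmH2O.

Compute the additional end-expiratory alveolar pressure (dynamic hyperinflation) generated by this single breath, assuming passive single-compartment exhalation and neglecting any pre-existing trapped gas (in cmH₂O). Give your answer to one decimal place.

2.7

Flow: 78 L/min ÷ 60 = 1.3 L/s.
Vt = flow × Ti = 1.3 L/s × 0.40 s × 1000 mL/L = 520.0 mL.
R = (PIP − Pplat)/V̇ = (36 − 12) / 1.3 = 24.0/1.3 = 18.462 cmH2O·s/L.
C = Vt/(Pplat − PEEP) = 520.0 / (12 − 1) = 520.0/11.0 = 47.273 mL/cmH2O.
τ = R × C = 18.462 × 0.04727 L/cmH2O = 0.8727 s.
Fraction remaining = e^(−Te/τ) = e^(−1.23/0.8727) = 0.2443; trapped volume = 520.0 × 0.2443 = 127.04 mL.
Additional alveolar pressure from trapping ≈ V_trapped / C = 127.04 / 47.273 = 2.687 cmH2O.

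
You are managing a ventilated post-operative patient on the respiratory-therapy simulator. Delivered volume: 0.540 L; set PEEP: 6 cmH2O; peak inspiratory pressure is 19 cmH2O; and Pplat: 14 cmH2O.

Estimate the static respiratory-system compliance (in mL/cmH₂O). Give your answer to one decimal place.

67.5

Cstat = Vt / (Pplat − PEEP) = 540 / (14 − 6) = 540 / 8.0 = 67.5 mL/cmH2O.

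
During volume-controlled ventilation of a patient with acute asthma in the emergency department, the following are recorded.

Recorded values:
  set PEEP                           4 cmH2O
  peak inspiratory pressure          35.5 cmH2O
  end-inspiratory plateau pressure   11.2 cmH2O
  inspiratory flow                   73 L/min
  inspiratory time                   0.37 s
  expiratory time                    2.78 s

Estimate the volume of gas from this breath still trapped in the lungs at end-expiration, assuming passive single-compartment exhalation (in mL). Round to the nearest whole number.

49

Flow: 73 L/min ÷ 60 = 1.2167 L/s.
Vt = flow × Ti = 1.2167 L/s × 0.37 s × 1000 mL/L = 450.18 mL.
R = (PIP − Pplat)/V̇ = (35.5 − 11.2) / 1.2167 = 24.3/1.2167 = 19.972 cmH2O·s/L.
C = Vt/(Pplat − PEEP) = 450.18 / (11.2 − 4) = 450.18/7.2 = 62.525 mL/cmH2O.
τ = R × C = 19.972 × 0.06253 L/cmH2O = 1.249 s.
Fraction remaining = e^(−Te/τ) = e^(−2.78/1.249) = 0.108.
Trapped volume = 450.18 × 0.108 = 48.619 mL.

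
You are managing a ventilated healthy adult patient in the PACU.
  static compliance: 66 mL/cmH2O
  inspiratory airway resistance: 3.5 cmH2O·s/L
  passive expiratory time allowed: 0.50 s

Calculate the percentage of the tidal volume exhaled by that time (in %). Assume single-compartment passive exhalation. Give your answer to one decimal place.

88.5

τ = R × C = 3.5 × 66 mL/cmH2O = 3.5 × 0.066 L/cmH2O = 0.231 s.
Passive exhalation: V(t)/V₀ = e^(−t/τ) = e^(−0.50/0.231) = 0.1148.
Fraction exhaled = 1 − 0.1148 = 0.8852 → 88.52%.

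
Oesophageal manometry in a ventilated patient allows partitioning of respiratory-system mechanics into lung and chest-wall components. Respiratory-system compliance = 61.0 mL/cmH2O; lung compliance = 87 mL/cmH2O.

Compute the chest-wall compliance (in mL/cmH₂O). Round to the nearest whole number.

204

1/Ccw = 1/Crs − 1/CL.
1/Ccw = 1/61.0 − 1/87 = 0.004899.
Ccw = 204.12 mL/cmH2O.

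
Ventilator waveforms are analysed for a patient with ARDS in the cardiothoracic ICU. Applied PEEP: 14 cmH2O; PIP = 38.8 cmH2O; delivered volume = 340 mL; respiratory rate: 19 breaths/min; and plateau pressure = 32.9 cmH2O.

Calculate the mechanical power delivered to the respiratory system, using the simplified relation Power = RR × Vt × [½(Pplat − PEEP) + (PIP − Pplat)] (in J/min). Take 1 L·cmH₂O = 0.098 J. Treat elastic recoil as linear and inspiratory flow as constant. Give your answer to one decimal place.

9.7

Per-breath work = Vt × [½(Pplat−PEEP) + (PIP−Pplat)] = 0.340 × [0.5×18.9 + 5.9] = 0.340 × 15.35 = 5.219 L·cmH2O.
Power = 19 × 5.219 = 99.161 L·cmH2O/min.
× 0.098 J/(L·cmH2O) → 9.718 J/min.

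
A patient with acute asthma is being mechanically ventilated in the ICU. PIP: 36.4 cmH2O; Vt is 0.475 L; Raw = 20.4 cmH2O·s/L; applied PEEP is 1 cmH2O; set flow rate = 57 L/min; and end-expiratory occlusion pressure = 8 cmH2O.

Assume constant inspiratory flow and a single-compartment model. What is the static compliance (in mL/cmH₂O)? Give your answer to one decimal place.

52.7

Flow: 57 L/min ÷ 60 = 0.95 L/s.
Total PEEP = 8 cmH2O (set 1 + intrinsic 7); this is the baseline alveolar pressure.
Equation of motion (constant flow): PIP = Vt/C + R·V̇ + PEEP.
Vt/C = PIP − R·V̇ − PEEP = 36.4 − 20.4×0.95 − 8 = 36.4 − 19.38 − 8 = 9.02 cmH2O.
C = Vt / 9.02 = 475 / 9.02 = 52.661 mL/cmH2O.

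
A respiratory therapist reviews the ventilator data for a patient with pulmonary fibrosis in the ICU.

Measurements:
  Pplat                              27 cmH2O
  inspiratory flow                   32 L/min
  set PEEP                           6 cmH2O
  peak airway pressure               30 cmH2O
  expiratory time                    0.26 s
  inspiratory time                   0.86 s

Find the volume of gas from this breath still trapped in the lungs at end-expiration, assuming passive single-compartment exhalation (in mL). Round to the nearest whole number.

55

Flow: 32 L/min ÷ 60 = 0.5333 L/s.
Vt = flow × Ti = 0.5333 L/s × 0.86 s × 1000 mL/L = 458.64 mL.
R = (PIP − Pplat)/V̇ = (30 − 27) / 0.5333 = 3.0/0.5333 = 5.625 cmH2O·s/L.
C = Vt/(Pplat − PEEP) = 458.64 / (27 − 6) = 458.64/21.0 = 21.84 mL/cmH2O.
τ = R × C = 5.625 × 0.02184 L/cmH2O = 0.1229 s.
Fraction remaining = e^(−Te/τ) = e^(−0.26/0.1229) = 0.1206.
Trapped volume = 458.64 × 0.1206 = 55.312 mL.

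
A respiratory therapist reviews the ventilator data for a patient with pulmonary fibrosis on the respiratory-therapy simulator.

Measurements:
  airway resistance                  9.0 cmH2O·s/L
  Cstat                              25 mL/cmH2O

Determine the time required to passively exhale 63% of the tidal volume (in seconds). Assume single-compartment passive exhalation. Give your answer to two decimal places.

τ = R × C = 9.0 × 25 mL/cmH2O = 9.0 × 0.025 L/cmH2O = 0.225 s.
Exhaled fraction f = 1 − e^(−t/τ) → t = −τ·ln(1 − f) = −0.225·ln(0.37) = 0.2237 s.

0.22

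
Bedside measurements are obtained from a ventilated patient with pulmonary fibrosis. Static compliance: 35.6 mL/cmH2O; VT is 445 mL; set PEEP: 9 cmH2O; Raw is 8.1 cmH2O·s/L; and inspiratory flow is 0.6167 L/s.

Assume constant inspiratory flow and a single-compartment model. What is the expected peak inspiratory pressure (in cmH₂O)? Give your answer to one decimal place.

26.5

Equation of motion (constant flow): PIP = Vt/C + R·V̇ + PEEP.
PIP = 445/35.6 + 8.1×0.6167 + 9 = 12.5 + 4.995 + 9 = 26.495 cmH2O.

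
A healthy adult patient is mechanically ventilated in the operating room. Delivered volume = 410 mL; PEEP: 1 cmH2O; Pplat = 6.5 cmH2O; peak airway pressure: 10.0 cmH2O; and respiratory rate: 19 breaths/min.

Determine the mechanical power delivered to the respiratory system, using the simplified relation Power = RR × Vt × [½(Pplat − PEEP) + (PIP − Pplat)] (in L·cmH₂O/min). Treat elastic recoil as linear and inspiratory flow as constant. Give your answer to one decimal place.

Per-breath work = Vt × [½(Pplat−PEEP) + (PIP−Pplat)] = 0.410 × [0.5×5.5 + 3.5] = 0.410 × 6.25 = 2.563 L·cmH2O.
Power = 19 × 2.563 = 48.697 L·cmH2O/min.

48.7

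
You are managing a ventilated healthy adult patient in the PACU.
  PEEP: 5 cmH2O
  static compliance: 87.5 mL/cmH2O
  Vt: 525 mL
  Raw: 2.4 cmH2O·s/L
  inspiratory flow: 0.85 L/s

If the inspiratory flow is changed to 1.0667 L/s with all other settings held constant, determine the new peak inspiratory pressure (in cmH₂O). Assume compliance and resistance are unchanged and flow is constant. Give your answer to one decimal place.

13.6

PIP = Vt/C + R·V̇ + PEEP (constant-flow equation of motion).
Only the resistive term changes: ΔPIP = R × ΔV̇ = 2.4 × (1.0667 − 0.85) = 2.4 × 0.2167 = 0.5201 cmH2O.
Original PIP = 525/87.5 + 2.4×0.85 + 5 = 13.04 cmH2O; new PIP = 13.04 + (0.5201) = 13.56 cmH2O.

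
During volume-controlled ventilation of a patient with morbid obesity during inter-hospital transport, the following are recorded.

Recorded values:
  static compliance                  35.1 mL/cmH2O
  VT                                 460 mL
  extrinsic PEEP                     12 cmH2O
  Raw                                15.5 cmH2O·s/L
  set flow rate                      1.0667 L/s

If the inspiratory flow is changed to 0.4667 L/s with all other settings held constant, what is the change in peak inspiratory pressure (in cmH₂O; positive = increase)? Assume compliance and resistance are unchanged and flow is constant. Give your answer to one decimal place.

PIP = Vt/C + R·V̇ + PEEP (constant-flow equation of motion).
Only the resistive term changes: ΔPIP = R × ΔV̇ = 15.5 × (0.4667 − 1.0667) = 15.5 × -0.6 = -9.3 cmH2O.

-9.3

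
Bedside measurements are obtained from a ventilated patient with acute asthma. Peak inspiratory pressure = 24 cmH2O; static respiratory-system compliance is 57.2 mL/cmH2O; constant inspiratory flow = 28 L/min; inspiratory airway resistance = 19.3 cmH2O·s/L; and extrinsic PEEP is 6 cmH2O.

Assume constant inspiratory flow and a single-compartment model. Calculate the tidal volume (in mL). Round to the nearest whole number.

514

Flow: 28 L/min ÷ 60 = 0.4667 L/s.
Equation of motion (constant flow): PIP = Vt/C + R·V̇ + PEEP.
Vt/C = PIP − R·V̇ − PEEP = 24 − 9.007 − 6 = 8.993 cmH2O.
Vt = C × 8.993 = 57.2 × 8.993 = 514.4 mL.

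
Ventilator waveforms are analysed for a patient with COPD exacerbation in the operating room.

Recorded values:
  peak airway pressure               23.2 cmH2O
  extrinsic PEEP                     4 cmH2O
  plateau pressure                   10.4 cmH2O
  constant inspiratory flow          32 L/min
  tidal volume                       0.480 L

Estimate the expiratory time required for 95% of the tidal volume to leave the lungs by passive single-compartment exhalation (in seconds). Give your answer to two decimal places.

Flow: 32 L/min ÷ 60 = 0.5333 L/s.
R = (PIP − Pplat)/V̇ = (23.2 − 10.4) / 0.5333 = 12.8/0.5333 = 24.002 cmH2O·s/L.
C = Vt/(Pplat − PEEP) = 480.0 / (10.4 − 4) = 480.0/6.4 = 75.0 mL/cmH2O.
τ = R × C = 24.002 × 0.075 L/cmH2O = 1.8 s.
t = −τ·ln(1 − 0.95) = −1.8·ln(0.05) = 5.392 s.

5.39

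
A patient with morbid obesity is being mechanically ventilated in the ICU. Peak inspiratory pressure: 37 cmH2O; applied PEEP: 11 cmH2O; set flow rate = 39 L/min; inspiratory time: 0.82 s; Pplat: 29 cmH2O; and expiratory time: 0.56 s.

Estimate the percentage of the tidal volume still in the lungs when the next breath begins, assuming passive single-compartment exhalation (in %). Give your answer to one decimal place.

Flow: 39 L/min ÷ 60 = 0.65 L/s.
Vt = flow × Ti = 0.65 L/s × 0.82 s × 1000 mL/L = 533.0 mL.
R = (PIP − Pplat)/V̇ = (37 − 29) / 0.65 = 8.0/0.65 = 12.308 cmH2O·s/L.
C = Vt/(Pplat − PEEP) = 533.0 / (29 − 11) = 533.0/18.0 = 29.611 mL/cmH2O.
τ = R × C = 12.308 × 0.02961 L/cmH2O = 0.3644 s.
Fraction remaining at end-expiration = e^(−Te/τ) = e^(−0.56/0.3644) = 0.2151 → 21.51%.

21.5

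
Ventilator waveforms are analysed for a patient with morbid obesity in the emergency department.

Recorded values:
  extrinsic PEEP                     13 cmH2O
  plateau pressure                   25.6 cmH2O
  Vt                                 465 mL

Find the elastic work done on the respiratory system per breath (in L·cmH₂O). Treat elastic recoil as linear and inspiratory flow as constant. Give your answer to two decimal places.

Elastic work ≈ ½ × (Pplat − PEEP) × Vt = 0.5 × (25.6 − 13) × 0.465 L = 0.5 × 12.6 × 0.465 = 2.93 L·cmH2O.

2.93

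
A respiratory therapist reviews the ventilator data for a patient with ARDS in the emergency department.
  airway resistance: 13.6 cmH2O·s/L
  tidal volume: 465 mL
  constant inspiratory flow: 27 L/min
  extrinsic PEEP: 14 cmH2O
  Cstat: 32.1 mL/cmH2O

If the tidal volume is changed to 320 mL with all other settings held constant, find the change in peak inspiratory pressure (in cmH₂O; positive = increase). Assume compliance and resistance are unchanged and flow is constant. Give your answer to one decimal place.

-4.5

PIP = Vt/C + R·V̇ + PEEP (constant-flow equation of motion).
Only the elastic term changes: ΔPIP = ΔVt / C = (320 − 465) / 32.1 = -4.517 cmH2O.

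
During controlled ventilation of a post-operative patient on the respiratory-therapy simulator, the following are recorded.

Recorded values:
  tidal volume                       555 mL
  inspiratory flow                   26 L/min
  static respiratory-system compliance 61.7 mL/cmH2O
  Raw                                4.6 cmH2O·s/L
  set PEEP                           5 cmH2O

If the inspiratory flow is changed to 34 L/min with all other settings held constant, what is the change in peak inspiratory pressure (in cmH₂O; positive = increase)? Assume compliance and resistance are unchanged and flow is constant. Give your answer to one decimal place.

0.6

Flow: 26 L/min ÷ 60 = 0.4333 L/s.
New flow: 34 L/min ÷ 60 = 0.5667 L/s.
PIP = Vt/C + R·V̇ + PEEP (constant-flow equation of motion).
Only the resistive term changes: ΔPIP = R × ΔV̇ = 4.6 × (0.5667 − 0.4333) = 4.6 × 0.1334 = 0.6136 cmH2O.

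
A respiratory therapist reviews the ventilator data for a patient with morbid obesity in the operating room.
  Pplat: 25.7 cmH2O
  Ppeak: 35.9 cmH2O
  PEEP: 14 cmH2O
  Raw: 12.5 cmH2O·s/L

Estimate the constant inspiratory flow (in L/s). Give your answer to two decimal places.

flow = (PIP − Pplat) / Raw = 10.2 / 12.5 = 0.816 L/s.

0.82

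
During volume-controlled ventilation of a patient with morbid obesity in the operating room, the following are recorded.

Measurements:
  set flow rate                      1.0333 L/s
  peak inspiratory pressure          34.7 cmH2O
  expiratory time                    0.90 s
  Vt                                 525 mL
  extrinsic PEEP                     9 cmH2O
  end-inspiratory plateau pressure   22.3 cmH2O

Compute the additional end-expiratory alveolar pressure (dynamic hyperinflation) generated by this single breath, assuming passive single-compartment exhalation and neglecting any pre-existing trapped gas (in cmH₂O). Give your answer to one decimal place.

R = (PIP − Pplat)/V̇ = (34.7 − 22.3) / 1.0333 = 12.4/1.0333 = 12.0 cmH2O·s/L.
C = Vt/(Pplat − PEEP) = 525.0 / (22.3 − 9) = 525.0/13.3 = 39.474 mL/cmH2O.
τ = R × C = 12.0 × 0.03947 L/cmH2O = 0.4736 s.
Fraction remaining = e^(−Te/τ) = e^(−0.90/0.4736) = 0.1495; trapped volume = 525.0 × 0.1495 = 78.488 mL.
Additional alveolar pressure from trapping ≈ V_trapped / C = 78.488 / 39.474 = 1.988 cmH2O.

2.0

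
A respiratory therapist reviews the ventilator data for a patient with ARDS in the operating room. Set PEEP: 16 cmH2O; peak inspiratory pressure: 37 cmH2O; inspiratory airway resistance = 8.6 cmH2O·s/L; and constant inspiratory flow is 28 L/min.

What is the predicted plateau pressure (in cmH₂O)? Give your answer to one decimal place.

Flow: 28 L/min ÷ 60 = 0.4667 L/s.
Pplat = PIP − Raw × flow = 37 − 8.6 × 0.4667 = 37 − 4.014 = 32.986 cmH2O.

33.0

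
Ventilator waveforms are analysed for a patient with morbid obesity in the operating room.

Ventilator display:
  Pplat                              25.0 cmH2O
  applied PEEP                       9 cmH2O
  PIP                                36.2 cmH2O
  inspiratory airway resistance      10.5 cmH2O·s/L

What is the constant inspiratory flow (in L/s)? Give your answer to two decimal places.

1.07

flow = (PIP − Pplat) / Raw = 11.2 / 10.5 = 1.067 L/s.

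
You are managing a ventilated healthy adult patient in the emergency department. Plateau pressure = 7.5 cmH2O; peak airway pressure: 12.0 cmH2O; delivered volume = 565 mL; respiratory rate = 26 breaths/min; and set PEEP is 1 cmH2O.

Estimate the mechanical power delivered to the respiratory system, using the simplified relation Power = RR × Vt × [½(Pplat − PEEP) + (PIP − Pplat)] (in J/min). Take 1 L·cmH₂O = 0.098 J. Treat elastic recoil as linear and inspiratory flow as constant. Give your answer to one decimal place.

11.2

Per-breath work = Vt × [½(Pplat−PEEP) + (PIP−Pplat)] = 0.565 × [0.5×6.5 + 4.5] = 0.565 × 7.75 = 4.379 L·cmH2O.
Power = 26 × 4.379 = 113.85 L·cmH2O/min.
× 0.098 J/(L·cmH2O) → 11.157 J/min.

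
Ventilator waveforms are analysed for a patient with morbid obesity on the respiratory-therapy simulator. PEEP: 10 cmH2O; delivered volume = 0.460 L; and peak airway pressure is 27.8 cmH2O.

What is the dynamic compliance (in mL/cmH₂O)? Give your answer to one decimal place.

Dynamic compliance = Vt / (PIP − PEEP) = 460 / (27.8 − 10) = 460 / 17.8 = 25.843 mL/cmH2O.

25.8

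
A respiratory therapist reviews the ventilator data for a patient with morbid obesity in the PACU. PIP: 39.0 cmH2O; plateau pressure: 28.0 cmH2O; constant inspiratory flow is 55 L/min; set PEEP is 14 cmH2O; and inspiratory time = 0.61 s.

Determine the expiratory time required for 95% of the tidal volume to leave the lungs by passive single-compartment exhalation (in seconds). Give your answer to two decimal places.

1.44

Flow: 55 L/min ÷ 60 = 0.9167 L/s.
Vt = flow × Ti = 0.9167 L/s × 0.61 s × 1000 mL/L = 559.19 mL.
R = (PIP − Pplat)/V̇ = (39.0 − 28.0) / 0.9167 = 11.0/0.9167 = 12.0 cmH2O·s/L.
C = Vt/(Pplat − PEEP) = 559.19 / (28.0 − 14) = 559.19/14.0 = 39.942 mL/cmH2O.
τ = R × C = 12.0 × 0.03994 L/cmH2O = 0.4793 s.
t = −τ·ln(1 − 0.95) = −0.4793·ln(0.05) = 1.436 s.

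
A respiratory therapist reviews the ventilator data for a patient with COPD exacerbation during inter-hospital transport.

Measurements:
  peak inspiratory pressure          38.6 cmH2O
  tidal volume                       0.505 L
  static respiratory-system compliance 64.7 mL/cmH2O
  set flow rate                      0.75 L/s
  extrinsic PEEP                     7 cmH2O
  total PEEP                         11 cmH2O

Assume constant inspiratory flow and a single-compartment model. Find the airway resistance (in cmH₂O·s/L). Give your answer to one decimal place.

Total PEEP = 11 cmH2O (set 7 + intrinsic 4); this is the baseline alveolar pressure.
Equation of motion (constant flow): PIP = Vt/C + R·V̇ + PEEP.
R·V̇ = PIP − Vt/C − PEEP = 38.6 − 505/64.7 − 11 = 38.6 − 7.805 − 11 = 19.795 cmH2O.
R = 19.795 / 0.75 = 26.393 cmH2O·s/L.

26.4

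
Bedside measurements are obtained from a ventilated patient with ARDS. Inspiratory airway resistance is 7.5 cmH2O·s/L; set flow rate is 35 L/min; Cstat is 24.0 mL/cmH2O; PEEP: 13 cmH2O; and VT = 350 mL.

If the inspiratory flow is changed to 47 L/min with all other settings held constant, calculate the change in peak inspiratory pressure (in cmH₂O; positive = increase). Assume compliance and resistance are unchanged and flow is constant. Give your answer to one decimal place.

1.5

Flow: 35 L/min ÷ 60 = 0.5833 L/s.
New flow: 47 L/min ÷ 60 = 0.7833 L/s.
PIP = Vt/C + R·V̇ + PEEP (constant-flow equation of motion).
Only the resistive term changes: ΔPIP = R × ΔV̇ = 7.5 × (0.7833 − 0.5833) = 7.5 × 0.2 = 1.5 cmH2O.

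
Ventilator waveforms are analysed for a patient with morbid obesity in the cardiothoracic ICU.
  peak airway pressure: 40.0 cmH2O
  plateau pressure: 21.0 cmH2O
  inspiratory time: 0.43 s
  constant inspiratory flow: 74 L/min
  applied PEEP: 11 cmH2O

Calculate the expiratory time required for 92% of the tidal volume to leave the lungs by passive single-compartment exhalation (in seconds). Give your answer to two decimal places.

2.06

Flow: 74 L/min ÷ 60 = 1.2333 L/s.
Vt = flow × Ti = 1.2333 L/s × 0.43 s × 1000 mL/L = 530.32 mL.
R = (PIP − Pplat)/V̇ = (40.0 − 21.0) / 1.2333 = 19.0/1.2333 = 15.406 cmH2O·s/L.
C = Vt/(Pplat − PEEP) = 530.32 / (21.0 − 11) = 530.32/10.0 = 53.032 mL/cmH2O.
τ = R × C = 15.406 × 0.05303 L/cmH2O = 0.817 s.
t = −τ·ln(1 − 0.92) = −0.817·ln(0.08) = 2.064 s.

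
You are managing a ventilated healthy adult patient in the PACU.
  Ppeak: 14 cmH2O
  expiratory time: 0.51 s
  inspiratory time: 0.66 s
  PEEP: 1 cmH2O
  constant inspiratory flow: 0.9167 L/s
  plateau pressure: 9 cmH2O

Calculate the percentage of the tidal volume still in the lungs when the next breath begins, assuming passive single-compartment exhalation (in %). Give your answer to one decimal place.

29.0

Vt = flow × Ti = 0.9167 L/s × 0.66 s × 1000 mL/L = 605.02 mL.
R = (PIP − Pplat)/V̇ = (14 − 9) / 0.9167 = 5.0/0.9167 = 5.454 cmH2O·s/L.
C = Vt/(Pplat − PEEP) = 605.02 / (9 − 1) = 605.02/8.0 = 75.628 mL/cmH2O.
τ = R × C = 5.454 × 0.07563 L/cmH2O = 0.4125 s.
Fraction remaining at end-expiration = e^(−Te/τ) = e^(−0.51/0.4125) = 0.2904 → 29.04%.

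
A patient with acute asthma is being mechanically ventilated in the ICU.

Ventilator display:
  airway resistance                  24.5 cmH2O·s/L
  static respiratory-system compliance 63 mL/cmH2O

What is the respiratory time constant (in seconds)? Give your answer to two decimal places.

1.54

τ = R × C = 24.5 × 63 mL/cmH2O = 24.5 × 0.063 L/cmH2O = 1.544 s.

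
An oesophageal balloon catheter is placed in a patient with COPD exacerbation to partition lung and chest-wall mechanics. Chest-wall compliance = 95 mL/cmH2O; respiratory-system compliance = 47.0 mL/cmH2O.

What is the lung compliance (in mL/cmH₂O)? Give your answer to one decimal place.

93.0

1/CL = 1/Crs − 1/Ccw.
1/CL = 1/47.0 − 1/95 = 0.01075.
CL = 93.023 mL/cmH2O.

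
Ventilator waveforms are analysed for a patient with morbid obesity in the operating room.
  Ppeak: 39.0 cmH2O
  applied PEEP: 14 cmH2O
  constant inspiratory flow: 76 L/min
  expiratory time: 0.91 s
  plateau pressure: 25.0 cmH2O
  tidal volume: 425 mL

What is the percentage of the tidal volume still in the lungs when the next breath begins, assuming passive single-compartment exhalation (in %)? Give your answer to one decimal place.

11.9

Flow: 76 L/min ÷ 60 = 1.2667 L/s.
R = (PIP − Pplat)/V̇ = (39.0 − 25.0) / 1.2667 = 14.0/1.2667 = 11.052 cmH2O·s/L.
C = Vt/(Pplat − PEEP) = 425.0 / (25.0 − 14) = 425.0/11.0 = 38.636 mL/cmH2O.
τ = R × C = 11.052 × 0.03864 L/cmH2O = 0.427 s.
Fraction remaining at end-expiration = e^(−Te/τ) = e^(−0.91/0.427) = 0.1187 → 11.87%.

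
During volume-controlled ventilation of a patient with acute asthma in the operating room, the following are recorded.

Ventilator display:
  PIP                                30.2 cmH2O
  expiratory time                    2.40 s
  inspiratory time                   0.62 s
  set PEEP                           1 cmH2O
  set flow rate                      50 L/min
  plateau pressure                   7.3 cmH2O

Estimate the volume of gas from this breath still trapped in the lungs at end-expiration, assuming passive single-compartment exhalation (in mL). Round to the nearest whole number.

178

Flow: 50 L/min ÷ 60 = 0.8333 L/s.
Vt = flow × Ti = 0.8333 L/s × 0.62 s × 1000 mL/L = 516.65 mL.
R = (PIP − Pplat)/V̇ = (30.2 − 7.3) / 0.8333 = 22.9/0.8333 = 27.481 cmH2O·s/L.
C = Vt/(Pplat − PEEP) = 516.65 / (7.3 − 1) = 516.65/6.3 = 82.008 mL/cmH2O.
τ = R × C = 27.481 × 0.08201 L/cmH2O = 2.254 s.
Fraction remaining = e^(−Te/τ) = e^(−2.40/2.254) = 0.3448.
Trapped volume = 516.65 × 0.3448 = 178.14 mL.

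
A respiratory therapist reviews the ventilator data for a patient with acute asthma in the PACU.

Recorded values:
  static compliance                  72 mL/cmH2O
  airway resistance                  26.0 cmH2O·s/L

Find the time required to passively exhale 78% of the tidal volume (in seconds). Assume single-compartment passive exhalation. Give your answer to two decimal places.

2.83

τ = R × C = 26.0 × 72 mL/cmH2O = 26.0 × 0.072 L/cmH2O = 1.872 s.
Exhaled fraction f = 1 − e^(−t/τ) → t = −τ·ln(1 − f) = −1.872·ln(0.22) = 2.834 s.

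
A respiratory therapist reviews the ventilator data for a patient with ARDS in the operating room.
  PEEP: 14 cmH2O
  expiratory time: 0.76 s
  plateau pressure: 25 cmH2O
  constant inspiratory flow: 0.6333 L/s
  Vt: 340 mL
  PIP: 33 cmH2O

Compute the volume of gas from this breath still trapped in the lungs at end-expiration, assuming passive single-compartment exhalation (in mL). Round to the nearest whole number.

R = (PIP − Pplat)/V̇ = (33 − 25) / 0.6333 = 8.0/0.6333 = 12.632 cmH2O·s/L.
C = Vt/(Pplat − PEEP) = 340.0 / (25 − 14) = 340.0/11.0 = 30.909 mL/cmH2O.
τ = R × C = 12.632 × 0.03091 L/cmH2O = 0.3905 s.
Fraction remaining = e^(−Te/τ) = e^(−0.76/0.3905) = 0.1428.
Trapped volume = 340.0 × 0.1428 = 48.552 mL.

49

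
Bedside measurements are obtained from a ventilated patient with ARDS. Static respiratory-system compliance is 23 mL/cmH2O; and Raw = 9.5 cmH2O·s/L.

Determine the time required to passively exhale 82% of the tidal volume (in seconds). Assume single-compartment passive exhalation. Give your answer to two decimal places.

τ = R × C = 9.5 × 23 mL/cmH2O = 9.5 × 0.023 L/cmH2O = 0.2185 s.
Exhaled fraction f = 1 − e^(−t/τ) → t = −τ·ln(1 − f) = −0.2185·ln(0.18) = 0.3747 s.

0.37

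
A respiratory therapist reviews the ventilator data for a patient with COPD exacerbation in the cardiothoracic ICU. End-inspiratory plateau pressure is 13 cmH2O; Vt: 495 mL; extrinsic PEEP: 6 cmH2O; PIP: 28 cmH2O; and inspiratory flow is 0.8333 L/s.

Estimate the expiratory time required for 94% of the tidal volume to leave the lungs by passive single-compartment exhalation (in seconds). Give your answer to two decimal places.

R = (PIP − Pplat)/V̇ = (28 − 13) / 0.8333 = 15.0/0.8333 = 18.001 cmH2O·s/L.
C = Vt/(Pplat − PEEP) = 495.0 / (13 − 6) = 495.0/7.0 = 70.714 mL/cmH2O.
τ = R × C = 18.001 × 0.07071 L/cmH2O = 1.273 s.
t = −τ·ln(1 − 0.94) = −1.273·ln(0.06) = 3.581 s.

3.58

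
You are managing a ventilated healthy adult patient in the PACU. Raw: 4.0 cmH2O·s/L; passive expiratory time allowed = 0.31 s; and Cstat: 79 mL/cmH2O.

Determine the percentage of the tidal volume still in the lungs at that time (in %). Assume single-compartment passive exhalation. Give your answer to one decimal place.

τ = R × C = 4.0 × 79 mL/cmH2O = 4.0 × 0.079 L/cmH2O = 0.316 s.
Passive exhalation: V(t)/V₀ = e^(−t/τ) = e^(−0.31/0.316) = 0.3749.
Fraction remaining = 0.3749 → 37.49%.

37.5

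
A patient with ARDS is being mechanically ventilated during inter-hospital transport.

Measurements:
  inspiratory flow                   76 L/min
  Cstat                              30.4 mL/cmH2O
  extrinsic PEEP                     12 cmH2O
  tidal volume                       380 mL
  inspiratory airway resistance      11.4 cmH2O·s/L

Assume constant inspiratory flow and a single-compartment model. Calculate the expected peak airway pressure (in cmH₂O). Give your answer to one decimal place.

Flow: 76 L/min ÷ 60 = 1.2667 L/s.
Equation of motion (constant flow): PIP = Vt/C + R·V̇ + PEEP.
PIP = 380/30.4 + 11.4×1.2667 + 12 = 12.5 + 14.44 + 12 = 38.94 cmH2O.

38.9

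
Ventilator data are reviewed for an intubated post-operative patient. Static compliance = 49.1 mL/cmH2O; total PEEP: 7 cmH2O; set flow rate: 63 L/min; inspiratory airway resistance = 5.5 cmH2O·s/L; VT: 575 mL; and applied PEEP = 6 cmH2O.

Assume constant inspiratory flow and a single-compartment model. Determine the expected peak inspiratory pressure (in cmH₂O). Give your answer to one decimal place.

24.5

Flow: 63 L/min ÷ 60 = 1.05 L/s.
Total PEEP = 7 cmH2O (set 6 + intrinsic 1); this is the baseline alveolar pressure.
Equation of motion (constant flow): PIP = Vt/C + R·V̇ + PEEP.
PIP = 575/49.1 + 5.5×1.05 + 7 = 11.711 + 5.775 + 7 = 24.486 cmH2O.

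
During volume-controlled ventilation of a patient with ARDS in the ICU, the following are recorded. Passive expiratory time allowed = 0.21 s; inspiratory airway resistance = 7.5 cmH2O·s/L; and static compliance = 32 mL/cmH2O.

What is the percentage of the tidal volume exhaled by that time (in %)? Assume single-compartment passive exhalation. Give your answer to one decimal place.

58.3

τ = R × C = 7.5 × 32 mL/cmH2O = 7.5 × 0.032 L/cmH2O = 0.24 s.
Passive exhalation: V(t)/V₀ = e^(−t/τ) = e^(−0.21/0.24) = 0.4169.
Fraction exhaled = 1 − 0.4169 = 0.5831 → 58.31%.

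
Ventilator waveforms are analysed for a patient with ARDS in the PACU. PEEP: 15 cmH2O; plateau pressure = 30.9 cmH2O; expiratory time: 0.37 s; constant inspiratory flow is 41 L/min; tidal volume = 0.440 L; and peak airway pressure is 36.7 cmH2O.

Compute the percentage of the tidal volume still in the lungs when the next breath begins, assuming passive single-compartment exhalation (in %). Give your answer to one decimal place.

Flow: 41 L/min ÷ 60 = 0.6833 L/s.
R = (PIP − Pplat)/V̇ = (36.7 − 30.9) / 0.6833 = 5.8/0.6833 = 8.488 cmH2O·s/L.
C = Vt/(Pplat − PEEP) = 440.0 / (30.9 − 15) = 440.0/15.9 = 27.673 mL/cmH2O.
τ = R × C = 8.488 × 0.02767 L/cmH2O = 0.2349 s.
Fraction remaining at end-expiration = e^(−Te/τ) = e^(−0.37/0.2349) = 0.207 → 20.7%.

20.7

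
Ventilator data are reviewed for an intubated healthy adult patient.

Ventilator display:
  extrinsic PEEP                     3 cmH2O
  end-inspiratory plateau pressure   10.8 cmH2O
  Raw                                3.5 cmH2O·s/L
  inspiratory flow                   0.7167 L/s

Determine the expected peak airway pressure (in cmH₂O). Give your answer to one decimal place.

13.3

PIP = Pplat + Raw × flow = 10.8 + 3.5 × 0.7167 = 10.8 + 2.508 = 13.308 cmH2O.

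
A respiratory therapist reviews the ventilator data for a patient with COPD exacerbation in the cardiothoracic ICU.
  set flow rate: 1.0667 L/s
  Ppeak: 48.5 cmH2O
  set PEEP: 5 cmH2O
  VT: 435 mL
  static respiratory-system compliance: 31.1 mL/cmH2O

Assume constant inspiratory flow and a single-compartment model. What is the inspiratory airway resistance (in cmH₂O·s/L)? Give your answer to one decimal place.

Equation of motion (constant flow): PIP = Vt/C + R·V̇ + PEEP.
R·V̇ = PIP − Vt/C − PEEP = 48.5 − 435/31.1 − 5 = 48.5 − 13.987 − 5 = 29.513 cmH2O.
R = 29.513 / 1.0667 = 27.668 cmH2O·s/L.

27.7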